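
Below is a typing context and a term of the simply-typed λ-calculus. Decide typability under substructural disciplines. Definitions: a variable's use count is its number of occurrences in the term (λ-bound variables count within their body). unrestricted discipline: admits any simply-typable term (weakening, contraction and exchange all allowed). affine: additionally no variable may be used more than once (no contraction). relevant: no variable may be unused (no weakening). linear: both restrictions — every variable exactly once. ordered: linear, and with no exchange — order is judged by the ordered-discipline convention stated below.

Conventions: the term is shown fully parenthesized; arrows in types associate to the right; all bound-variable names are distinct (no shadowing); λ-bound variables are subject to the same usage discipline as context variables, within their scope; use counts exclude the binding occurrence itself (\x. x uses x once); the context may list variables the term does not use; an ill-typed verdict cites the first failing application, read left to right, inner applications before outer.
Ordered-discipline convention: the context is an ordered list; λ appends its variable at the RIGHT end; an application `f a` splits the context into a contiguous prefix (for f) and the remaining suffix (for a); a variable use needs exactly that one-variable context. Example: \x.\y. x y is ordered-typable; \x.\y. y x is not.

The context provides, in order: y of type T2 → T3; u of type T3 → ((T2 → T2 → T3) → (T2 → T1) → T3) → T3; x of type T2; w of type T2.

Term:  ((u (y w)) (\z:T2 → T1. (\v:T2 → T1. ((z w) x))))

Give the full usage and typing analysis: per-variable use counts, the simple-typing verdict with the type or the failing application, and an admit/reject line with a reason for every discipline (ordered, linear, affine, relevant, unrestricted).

usage: y=1, u=1, x=1, w=2, z [bound]=1, v [bound]=0
order of uses: u, y, w, z, w, x
typing: ill-typed: non-function type T1 applied to an argument
ordered: ✗ — a type mismatch blocks all five
linear: ✗ — the type mismatch rejects it
affine: ✗ — not simply typable
relevant: ✗ — fails simple typing
unrestricted: ✗ — a type mismatch blocks all five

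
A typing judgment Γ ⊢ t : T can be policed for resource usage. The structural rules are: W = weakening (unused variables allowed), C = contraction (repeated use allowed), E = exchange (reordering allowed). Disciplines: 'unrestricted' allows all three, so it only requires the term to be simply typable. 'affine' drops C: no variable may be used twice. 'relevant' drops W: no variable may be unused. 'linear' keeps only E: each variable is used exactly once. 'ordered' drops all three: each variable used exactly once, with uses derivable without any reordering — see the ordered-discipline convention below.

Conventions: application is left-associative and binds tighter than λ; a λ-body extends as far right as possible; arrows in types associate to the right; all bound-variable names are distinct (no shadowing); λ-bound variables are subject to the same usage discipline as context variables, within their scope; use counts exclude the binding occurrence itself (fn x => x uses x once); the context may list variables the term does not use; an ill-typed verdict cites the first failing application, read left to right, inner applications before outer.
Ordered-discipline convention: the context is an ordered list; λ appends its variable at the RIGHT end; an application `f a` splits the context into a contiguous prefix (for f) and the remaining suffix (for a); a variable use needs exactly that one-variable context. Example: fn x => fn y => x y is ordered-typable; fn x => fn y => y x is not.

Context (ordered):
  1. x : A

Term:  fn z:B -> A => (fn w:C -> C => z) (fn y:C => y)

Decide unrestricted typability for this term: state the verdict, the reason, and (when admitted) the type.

yes — type-checks ((B -> A) -> B -> A) and nothing is barred; term : (B -> A) -> B -> A
variable uses: x=0, z (λ-bound)=1, w (λ-bound)=0, y (λ-bound)=1
use order (left to right): z, y
typing: the term checks, with type (B -> A) -> B -> A
across the five disciplines: ordered ✗, linear ✗, affine ✓, relevant ✗, unrestricted ✓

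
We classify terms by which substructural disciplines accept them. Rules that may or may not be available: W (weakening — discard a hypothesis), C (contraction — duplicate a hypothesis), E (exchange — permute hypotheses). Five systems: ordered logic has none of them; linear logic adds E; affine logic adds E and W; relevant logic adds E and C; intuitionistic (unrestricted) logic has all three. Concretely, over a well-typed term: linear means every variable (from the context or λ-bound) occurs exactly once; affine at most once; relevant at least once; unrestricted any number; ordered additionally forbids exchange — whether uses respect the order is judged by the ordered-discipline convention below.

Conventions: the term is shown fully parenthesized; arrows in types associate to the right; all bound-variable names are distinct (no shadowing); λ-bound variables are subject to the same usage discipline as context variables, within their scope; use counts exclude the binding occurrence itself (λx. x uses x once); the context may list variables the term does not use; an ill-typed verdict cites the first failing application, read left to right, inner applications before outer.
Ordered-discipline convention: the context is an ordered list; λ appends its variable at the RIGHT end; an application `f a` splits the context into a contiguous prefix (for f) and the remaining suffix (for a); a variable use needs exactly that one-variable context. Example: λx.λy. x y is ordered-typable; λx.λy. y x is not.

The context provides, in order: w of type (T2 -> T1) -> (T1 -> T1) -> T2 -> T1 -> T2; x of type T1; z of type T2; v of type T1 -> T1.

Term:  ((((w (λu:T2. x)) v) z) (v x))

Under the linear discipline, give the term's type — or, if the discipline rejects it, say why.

not well-typed under linear — repeated use of x ×2, v ×2; u left unused
usage: w ×1, x ×2, z ×1, v ×2, u [bound] ×0
uses in reading order: w, x, v, z, v, x
typing: the term checks, with type T2
per-discipline verdicts: ordered ✗ | linear ✗ | affine ✗ | relevant ✗ | unrestricted ✓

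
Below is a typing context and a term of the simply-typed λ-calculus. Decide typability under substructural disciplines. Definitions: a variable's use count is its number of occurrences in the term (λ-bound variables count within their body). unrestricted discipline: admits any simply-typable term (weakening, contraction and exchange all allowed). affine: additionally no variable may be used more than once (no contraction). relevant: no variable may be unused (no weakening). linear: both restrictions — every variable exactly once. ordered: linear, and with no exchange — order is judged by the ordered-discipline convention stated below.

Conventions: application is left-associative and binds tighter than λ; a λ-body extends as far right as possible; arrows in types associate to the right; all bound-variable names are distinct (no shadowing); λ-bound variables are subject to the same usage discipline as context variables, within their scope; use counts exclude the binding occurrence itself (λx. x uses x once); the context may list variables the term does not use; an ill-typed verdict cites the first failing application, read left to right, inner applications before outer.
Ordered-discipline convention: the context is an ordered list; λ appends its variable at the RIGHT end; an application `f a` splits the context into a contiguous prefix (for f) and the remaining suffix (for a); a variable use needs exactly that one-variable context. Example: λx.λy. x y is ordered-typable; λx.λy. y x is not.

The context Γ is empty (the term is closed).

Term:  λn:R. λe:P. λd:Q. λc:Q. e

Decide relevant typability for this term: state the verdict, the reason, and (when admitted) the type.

no — unused: n, d, c — weakening required
counts: n (bound) ×0; e (bound) ×1; d (bound) ×0; c (bound) ×0
uses in reading order: e
typing: well-typed at R → P → Q → Q → P
across the five disciplines: ordered ✗ · linear ✗ · affine ✓ · relevant ✗ · unrestricted ✓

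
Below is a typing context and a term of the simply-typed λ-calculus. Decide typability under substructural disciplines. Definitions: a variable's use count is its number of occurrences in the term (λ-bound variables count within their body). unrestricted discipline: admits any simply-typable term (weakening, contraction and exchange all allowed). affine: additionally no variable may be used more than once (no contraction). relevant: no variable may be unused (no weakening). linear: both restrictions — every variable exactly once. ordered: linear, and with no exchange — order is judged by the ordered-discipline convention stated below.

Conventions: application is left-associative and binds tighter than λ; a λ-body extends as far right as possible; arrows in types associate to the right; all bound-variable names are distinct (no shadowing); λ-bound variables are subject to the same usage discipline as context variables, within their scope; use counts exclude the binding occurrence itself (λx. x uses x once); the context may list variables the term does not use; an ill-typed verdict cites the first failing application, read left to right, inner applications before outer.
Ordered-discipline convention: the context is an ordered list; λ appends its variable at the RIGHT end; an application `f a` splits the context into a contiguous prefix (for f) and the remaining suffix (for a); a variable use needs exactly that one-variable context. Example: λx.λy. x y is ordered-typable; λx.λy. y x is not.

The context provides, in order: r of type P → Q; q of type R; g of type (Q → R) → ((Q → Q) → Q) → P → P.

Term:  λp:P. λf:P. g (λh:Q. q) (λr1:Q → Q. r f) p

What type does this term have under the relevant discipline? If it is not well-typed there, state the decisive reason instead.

not well-typed under relevant — h, r1 left unused
usage: r ×1; q ×1; g ×1; p (bound) ×1; f (bound) ×1; h (bound) ×0; r1 (bound) ×0
left-to-right use order: g, q, r, f, p
typing: well-typed — term : P → P → P
per-discipline verdicts: ordered ✗ | linear ✗ | affine ✓ | relevant ✗ | unrestricted ✓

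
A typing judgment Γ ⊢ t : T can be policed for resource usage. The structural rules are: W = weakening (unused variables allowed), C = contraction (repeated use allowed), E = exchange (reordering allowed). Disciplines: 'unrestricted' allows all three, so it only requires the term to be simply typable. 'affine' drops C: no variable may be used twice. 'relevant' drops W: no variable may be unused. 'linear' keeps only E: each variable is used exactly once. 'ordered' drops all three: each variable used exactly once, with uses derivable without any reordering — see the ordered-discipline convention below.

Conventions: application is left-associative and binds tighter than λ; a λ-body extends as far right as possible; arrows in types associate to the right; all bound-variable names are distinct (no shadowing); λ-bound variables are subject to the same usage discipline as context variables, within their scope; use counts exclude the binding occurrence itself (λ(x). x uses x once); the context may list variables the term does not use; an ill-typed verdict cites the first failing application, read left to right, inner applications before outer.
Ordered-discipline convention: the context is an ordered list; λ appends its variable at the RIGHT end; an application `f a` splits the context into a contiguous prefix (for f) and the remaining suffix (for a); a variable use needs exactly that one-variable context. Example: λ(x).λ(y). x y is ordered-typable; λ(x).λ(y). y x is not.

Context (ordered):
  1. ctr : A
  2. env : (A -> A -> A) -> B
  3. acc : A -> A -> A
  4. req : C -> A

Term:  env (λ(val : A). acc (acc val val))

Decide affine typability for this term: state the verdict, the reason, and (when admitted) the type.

no — repeated use of acc ×2, val ×2
counts: ctr: 0; env: 1; acc: 2; req: 0; val (bound): 2
left-to-right use order: env, acc, acc, val, val
typing: ✓ — B
summary: ordered ✗ | linear ✗ | affine ✗ | relevant ✗ | unrestricted ✓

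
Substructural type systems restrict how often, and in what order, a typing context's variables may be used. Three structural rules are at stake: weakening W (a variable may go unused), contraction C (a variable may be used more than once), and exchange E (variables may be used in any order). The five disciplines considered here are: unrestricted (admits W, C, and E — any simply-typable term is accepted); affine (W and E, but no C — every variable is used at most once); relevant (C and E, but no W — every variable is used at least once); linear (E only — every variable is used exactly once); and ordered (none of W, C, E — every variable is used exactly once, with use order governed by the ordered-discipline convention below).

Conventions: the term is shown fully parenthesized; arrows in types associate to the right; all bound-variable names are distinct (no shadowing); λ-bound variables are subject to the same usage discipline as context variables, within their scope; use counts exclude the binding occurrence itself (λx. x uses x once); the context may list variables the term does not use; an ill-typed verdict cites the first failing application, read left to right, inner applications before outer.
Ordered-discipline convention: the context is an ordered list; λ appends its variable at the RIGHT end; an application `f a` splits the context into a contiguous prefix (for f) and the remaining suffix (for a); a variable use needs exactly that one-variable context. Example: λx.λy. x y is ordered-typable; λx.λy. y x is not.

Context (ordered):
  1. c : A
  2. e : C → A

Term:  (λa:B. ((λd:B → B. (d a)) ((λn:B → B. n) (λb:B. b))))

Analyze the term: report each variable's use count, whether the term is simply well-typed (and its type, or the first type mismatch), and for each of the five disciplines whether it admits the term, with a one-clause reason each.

use counts: c: 0×, e: 0×, a (bound): 1×, d (bound): 1×, n (bound): 1×, b (bound): 1×
uses in reading order: d, a, n, b
typing: ✓ — B → B
ordered: ✗ — c, e left unused
linear: ✗ — c, e left unused
affine: ✓ — c, e, a, d, n, b: no repeats, contraction unneeded
relevant: ✗ — c, e left unused
unrestricted: ✓ — simply typable at B → B; W, C, E all held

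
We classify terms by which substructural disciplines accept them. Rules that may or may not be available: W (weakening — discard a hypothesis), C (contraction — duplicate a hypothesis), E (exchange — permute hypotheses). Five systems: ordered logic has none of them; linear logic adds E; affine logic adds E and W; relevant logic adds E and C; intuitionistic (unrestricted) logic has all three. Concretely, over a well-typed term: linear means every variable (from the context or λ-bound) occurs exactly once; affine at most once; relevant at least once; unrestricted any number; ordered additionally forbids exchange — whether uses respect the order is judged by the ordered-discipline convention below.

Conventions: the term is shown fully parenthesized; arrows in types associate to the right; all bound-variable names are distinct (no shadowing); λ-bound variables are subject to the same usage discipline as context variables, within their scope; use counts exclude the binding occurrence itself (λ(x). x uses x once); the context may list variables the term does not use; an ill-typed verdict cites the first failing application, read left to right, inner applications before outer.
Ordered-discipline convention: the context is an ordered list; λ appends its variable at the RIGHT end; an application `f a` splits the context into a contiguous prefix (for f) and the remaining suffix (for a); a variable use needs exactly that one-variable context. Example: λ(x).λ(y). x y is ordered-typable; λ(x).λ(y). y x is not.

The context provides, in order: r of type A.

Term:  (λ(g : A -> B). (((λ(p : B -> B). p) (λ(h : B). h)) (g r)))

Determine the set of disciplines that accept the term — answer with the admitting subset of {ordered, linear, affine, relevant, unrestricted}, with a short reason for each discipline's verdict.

admitting disciplines: linear, affine, relevant, unrestricted
usage: r=1, g [bound]=1, p [bound]=1, h [bound]=1
order of uses: p, h, g, r
typing: the term checks, with type (A -> B) -> B
ordered ✗ (use order p, h, g, r needs exchange)
linear ✓ (single use per variable (r, g, p, h))
affine ✓ (no duplicate uses among r, g, p, h)
relevant ✓ (r, g, p, h: all used, weakening unneeded)
unrestricted ✓ (typability at (A -> B) -> B is all that's needed)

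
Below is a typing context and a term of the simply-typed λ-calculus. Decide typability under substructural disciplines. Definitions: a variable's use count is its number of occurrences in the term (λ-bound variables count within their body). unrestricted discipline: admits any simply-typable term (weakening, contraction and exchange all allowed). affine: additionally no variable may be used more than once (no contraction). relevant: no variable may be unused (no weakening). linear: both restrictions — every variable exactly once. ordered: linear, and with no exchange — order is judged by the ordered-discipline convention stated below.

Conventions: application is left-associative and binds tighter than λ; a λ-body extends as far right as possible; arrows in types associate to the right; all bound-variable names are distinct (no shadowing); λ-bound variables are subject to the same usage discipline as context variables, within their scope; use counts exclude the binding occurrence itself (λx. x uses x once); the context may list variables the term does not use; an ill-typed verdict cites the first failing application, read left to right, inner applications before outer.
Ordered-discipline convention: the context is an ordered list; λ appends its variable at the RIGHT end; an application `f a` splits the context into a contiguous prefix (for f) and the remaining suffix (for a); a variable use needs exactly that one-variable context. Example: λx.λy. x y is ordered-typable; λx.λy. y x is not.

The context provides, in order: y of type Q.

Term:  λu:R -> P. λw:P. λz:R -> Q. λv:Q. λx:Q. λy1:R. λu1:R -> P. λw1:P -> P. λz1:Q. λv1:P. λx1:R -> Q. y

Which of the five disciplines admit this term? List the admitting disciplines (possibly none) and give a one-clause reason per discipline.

admitted in: affine, unrestricted
variable uses: y: 1, u (λ-bound): 0, w (λ-bound): 0, z (λ-bound): 0, v (λ-bound): 0, x (λ-bound): 0, y1 (λ-bound): 0, u1 (λ-bound): 0, w1 (λ-bound): 0, z1 (λ-bound): 0, v1 (λ-bound): 0, x1 (λ-bound): 0
left-to-right use order: y
typing: well-typed — term : (R -> P) -> P -> (R -> Q) -> Q -> Q -> R -> (R -> P) -> (P -> P) -> Q -> P -> (R -> Q) -> Q
ordered ✗ (unused: u, w, z, v, x, y1, u1, w1, z1, v1, x1 — weakening required)
linear ✗ (unused: u, w, z, v, x, y1, u1, w1, z1, v1, x1 — weakening required)
affine ✓ (at most one use each (y, u, w, z, v, x, y1, u1, w1, z1, v1, x1))
relevant ✗ (unused: u, w, z, v, x, y1, u1, w1, z1, v1, x1 — weakening required)
unrestricted ✓ (typability at (R -> P) -> P -> (R -> Q) -> Q -> Q -> R -> (R -> P) -> (P -> P) -> Q -> P -> (R -> Q) -> Q is all that's needed)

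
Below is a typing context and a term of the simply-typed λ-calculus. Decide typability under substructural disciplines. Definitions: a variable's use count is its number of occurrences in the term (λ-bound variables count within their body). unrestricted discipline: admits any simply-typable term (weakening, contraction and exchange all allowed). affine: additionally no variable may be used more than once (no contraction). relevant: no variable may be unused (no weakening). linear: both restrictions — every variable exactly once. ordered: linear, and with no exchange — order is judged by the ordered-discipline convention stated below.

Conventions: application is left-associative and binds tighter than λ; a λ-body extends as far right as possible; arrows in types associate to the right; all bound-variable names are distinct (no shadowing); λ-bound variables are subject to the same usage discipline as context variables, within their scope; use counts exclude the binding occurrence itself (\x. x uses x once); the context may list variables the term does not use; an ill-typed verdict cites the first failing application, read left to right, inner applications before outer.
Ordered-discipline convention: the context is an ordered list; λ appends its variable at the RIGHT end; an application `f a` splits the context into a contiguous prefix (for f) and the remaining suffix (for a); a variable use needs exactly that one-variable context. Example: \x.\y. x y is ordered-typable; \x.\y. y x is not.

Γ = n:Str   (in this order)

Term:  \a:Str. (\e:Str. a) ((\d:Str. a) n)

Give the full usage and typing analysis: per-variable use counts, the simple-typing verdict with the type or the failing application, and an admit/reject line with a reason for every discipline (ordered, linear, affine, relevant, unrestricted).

usage: n ×1; a (λ-bound) ×2; e (λ-bound) ×0; d (λ-bound) ×0
use order (left to right): a, a, n
typing: ✓ — Str → Str
ordered: ✗ — uses contraction: a ×2; e, d left unused
linear: ✗ — uses contraction: a ×2; e, d left unused
affine: ✗ — uses contraction: a ×2
relevant: ✗ — e, d left unused
unrestricted: ✓ — well-typed at Str → Str; no restrictions here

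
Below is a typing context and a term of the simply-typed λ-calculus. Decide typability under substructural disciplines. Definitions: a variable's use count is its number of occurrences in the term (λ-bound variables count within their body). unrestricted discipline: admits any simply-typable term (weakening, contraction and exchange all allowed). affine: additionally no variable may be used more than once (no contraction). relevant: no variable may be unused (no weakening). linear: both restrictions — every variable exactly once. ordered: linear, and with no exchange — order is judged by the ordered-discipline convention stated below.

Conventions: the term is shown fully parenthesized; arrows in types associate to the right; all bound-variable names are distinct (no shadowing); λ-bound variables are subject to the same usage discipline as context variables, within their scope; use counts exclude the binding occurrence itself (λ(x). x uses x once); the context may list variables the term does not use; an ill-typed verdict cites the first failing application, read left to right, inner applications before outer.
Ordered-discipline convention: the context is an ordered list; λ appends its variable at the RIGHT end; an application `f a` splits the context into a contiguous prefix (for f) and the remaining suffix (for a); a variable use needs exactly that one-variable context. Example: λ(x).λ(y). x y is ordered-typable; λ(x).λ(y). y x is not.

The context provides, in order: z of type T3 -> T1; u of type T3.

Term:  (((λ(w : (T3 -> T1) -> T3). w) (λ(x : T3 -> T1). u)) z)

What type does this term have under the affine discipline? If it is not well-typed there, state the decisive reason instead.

term : T3
counts: z=1, u=1, w (bound)=1, x (bound)=0
left-to-right use order: w, u, z
typing: well-typed at T3
all disciplines: ordered ✗; linear ✗; affine ✓; relevant ✗; unrestricted ✓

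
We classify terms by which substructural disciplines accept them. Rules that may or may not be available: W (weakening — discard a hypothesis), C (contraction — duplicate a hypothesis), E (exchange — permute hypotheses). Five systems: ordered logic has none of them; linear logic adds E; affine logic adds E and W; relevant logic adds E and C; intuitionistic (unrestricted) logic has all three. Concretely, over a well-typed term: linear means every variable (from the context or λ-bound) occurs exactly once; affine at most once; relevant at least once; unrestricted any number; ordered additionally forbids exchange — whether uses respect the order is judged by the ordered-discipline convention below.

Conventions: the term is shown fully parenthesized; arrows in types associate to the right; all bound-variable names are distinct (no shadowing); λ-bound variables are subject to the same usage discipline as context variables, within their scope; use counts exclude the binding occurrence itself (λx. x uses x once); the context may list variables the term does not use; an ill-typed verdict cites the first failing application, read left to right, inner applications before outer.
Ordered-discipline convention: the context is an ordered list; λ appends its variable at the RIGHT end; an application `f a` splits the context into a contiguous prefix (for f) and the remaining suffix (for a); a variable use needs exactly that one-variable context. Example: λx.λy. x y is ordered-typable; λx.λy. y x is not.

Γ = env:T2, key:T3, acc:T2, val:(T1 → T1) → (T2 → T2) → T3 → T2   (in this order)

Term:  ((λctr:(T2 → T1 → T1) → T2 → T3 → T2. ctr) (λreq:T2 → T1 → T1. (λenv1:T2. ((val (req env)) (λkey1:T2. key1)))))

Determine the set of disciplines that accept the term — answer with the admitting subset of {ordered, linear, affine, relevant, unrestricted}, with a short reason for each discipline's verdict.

accepted by: affine, unrestricted
counts: env=1; key=0; acc=0; val=1; ctr (λ-bound)=1; req (λ-bound)=1; env1 (λ-bound)=0; key1 (λ-bound)=1
order of uses: ctr, val, req, env, key1
typing: well-typed — term : (T2 → T1 → T1) → T2 → T3 → T2
ordered: ✗ — key, acc, env1 never used (weakening)
linear: ✗ — key, acc, env1 never used (weakening)
affine: ✓ — none of env, key, acc, val, ctr, req, env1, key1 used more than once
relevant: ✗ — key, acc, env1 never used (weakening)
unrestricted: ✓ — simply typable at (T2 → T1 → T1) → T2 → T3 → T2; W, C, E all held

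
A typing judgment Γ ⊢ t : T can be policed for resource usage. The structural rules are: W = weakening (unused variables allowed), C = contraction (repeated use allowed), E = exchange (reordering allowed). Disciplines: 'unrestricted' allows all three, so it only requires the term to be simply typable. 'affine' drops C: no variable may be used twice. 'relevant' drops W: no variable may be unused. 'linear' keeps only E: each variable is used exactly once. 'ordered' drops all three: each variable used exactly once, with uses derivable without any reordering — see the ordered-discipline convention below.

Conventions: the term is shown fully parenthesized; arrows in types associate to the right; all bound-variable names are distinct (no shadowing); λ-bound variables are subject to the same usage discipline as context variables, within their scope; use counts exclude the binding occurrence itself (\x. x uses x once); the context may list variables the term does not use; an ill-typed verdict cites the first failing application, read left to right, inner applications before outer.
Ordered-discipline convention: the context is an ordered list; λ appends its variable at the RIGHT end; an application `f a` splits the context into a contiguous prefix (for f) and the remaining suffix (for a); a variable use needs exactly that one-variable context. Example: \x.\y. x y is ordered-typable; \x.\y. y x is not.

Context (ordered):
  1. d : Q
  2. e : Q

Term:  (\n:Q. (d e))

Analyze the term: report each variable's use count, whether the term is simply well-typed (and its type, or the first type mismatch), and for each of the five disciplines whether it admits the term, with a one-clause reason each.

counts: d: 1, e: 1, n [bound]: 0
uses in reading order: d, e
typing: ill-typed: non-arrow in function slot: Q
ordered: ✗ — a type mismatch blocks all five
linear: ✗ — the type mismatch rejects it
affine: ✗ — not simply typable
relevant: ✗ — fails simple typing
unrestricted: ✗ — a type mismatch blocks all five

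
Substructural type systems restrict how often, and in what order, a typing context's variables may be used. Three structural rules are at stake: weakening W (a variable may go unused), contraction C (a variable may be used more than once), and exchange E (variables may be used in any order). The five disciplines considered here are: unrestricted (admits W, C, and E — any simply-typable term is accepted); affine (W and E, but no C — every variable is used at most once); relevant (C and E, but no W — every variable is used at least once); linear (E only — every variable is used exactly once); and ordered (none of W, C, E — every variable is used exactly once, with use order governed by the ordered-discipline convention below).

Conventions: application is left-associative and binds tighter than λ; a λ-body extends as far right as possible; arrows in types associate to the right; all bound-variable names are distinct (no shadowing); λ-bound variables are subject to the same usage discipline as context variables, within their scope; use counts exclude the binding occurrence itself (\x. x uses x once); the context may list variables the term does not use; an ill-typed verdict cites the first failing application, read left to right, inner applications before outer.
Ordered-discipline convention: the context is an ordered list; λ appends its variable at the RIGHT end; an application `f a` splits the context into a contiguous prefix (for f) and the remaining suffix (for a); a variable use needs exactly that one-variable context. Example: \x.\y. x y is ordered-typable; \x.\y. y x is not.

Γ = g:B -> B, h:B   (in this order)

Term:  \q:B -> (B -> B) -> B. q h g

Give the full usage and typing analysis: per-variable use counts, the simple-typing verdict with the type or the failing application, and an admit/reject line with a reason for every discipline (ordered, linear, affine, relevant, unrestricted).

use counts: g: 1×; h: 1×; q (λ-bound): 1×
use order (left to right): q, h, g
typing: ✓ — (B -> (B -> B) -> B) -> B
ordered ✗ (use order q, h, g needs exchange)
linear ✓ (each of g, h, q used exactly once)
affine ✓ (no duplicate uses among g, h, q)
relevant ✓ (at least one use each (g, h, q))
unrestricted ✓ (type-checks ((B -> (B -> B) -> B) -> B) and nothing is barred)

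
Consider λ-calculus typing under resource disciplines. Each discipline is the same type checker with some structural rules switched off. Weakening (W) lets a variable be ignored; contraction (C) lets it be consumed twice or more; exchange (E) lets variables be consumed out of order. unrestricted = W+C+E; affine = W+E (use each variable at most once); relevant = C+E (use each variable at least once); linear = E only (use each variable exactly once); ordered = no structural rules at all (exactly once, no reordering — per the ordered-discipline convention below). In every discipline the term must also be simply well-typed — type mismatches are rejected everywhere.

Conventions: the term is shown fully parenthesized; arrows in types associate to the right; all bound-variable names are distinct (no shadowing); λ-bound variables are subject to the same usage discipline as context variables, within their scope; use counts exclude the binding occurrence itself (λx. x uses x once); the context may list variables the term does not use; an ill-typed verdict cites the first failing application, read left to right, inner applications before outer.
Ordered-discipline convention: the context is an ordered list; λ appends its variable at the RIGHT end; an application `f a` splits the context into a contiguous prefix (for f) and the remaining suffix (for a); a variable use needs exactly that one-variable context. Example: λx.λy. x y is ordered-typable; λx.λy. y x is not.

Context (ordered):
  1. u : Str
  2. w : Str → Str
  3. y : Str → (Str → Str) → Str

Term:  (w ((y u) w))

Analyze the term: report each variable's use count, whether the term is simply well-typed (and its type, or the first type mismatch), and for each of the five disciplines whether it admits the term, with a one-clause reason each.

counts: u: 1; w: 2; y: 1
uses in reading order: w, y, u, w
typing: well-typed at Str
ordered: ✗ — uses contraction: w ×2
linear: ✗ — uses contraction: w ×2
affine: ✗ — uses contraction: w ×2
relevant: ✓ — at least one use each (u, w, y)
unrestricted: ✓ — type-checks (Str) and nothing is barred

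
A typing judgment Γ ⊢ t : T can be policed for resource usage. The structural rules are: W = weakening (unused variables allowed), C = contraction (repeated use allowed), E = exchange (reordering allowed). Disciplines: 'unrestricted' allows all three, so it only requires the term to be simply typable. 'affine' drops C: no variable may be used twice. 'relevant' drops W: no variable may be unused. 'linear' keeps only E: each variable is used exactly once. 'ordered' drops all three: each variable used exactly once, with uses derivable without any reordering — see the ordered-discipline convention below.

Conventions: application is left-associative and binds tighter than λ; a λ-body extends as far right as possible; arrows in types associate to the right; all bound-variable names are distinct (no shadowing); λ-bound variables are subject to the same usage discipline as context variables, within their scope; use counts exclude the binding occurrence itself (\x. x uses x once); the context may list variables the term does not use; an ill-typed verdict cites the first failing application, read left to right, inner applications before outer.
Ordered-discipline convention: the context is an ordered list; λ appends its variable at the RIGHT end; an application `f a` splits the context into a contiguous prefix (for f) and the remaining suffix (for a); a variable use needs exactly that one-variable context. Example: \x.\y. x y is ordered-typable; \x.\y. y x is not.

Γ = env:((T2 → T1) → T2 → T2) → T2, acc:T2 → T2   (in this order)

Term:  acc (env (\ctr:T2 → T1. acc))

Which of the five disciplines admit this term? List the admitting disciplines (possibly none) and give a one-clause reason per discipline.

admitted by: unrestricted
counts: env: 1, acc: 2, ctr (λ-bound): 0
use order (left to right): acc, env, acc
typing: ✓ — T2
ordered ✗ (uses contraction: acc ×2; unused: ctr — weakening required)
linear ✗ (uses contraction: acc ×2; unused: ctr — weakening required)
affine ✗ (uses contraction: acc ×2)
relevant ✗ (unused: ctr — weakening required)
unrestricted ✓ (simply typable at T2; W, C, E all held)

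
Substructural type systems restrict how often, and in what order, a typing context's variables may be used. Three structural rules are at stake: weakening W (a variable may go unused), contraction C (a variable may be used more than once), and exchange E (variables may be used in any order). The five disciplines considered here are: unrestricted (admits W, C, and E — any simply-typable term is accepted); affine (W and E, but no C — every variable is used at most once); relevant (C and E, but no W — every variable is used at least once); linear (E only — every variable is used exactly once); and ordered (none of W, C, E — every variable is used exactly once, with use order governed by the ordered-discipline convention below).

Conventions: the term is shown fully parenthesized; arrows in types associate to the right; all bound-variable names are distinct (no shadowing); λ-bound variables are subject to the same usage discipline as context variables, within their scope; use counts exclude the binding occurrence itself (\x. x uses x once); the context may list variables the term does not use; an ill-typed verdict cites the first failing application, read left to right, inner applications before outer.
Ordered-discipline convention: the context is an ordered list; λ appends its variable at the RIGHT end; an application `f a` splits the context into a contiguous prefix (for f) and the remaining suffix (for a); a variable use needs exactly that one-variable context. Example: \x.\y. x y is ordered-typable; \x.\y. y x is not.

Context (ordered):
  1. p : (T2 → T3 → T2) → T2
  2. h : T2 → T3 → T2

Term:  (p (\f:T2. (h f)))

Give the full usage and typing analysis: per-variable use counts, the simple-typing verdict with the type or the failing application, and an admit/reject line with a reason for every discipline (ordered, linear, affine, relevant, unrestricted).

counts: p: 1×; h: 1×; f (λ-bound): 1×
use order (left to right): p, h, f
typing: ✓ — T2
ordered: ✓, p, h, f: once each, no exchange needed
linear: ✓, exactly-once usage across p, h, f
affine: ✓, p, h, f: no repeats, contraction unneeded
relevant: ✓, every one of p, h, f appears
unrestricted: ✓, typability at T2 is all that's needed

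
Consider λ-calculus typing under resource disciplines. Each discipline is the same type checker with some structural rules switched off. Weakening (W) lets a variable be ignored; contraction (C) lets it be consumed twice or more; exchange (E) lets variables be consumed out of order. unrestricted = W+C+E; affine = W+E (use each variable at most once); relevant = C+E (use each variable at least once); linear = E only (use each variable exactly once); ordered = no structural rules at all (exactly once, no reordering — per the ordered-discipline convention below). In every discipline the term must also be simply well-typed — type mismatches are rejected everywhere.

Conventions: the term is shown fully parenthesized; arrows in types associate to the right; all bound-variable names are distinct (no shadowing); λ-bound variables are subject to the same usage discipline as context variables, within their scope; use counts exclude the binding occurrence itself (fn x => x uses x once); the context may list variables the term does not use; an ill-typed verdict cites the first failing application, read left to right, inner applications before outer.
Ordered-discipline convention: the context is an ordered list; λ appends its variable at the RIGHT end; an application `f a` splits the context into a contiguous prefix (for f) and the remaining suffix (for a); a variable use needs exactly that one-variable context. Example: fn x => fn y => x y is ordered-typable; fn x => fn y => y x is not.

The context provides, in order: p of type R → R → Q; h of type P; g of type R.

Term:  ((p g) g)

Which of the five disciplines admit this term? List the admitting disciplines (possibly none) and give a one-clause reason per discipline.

accepted by: unrestricted
use counts: p: 1; h: 0; g: 2
order of uses: p, g, g
typing: ✓ — Q
ordered ✗ (needs contraction — g ×2; unused: h — weakening required)
linear ✗ (needs contraction — g ×2; unused: h — weakening required)
affine ✗ (needs contraction — g ×2)
relevant ✗ (unused: h — weakening required)
unrestricted ✓ (well-typed at Q; no restrictions here)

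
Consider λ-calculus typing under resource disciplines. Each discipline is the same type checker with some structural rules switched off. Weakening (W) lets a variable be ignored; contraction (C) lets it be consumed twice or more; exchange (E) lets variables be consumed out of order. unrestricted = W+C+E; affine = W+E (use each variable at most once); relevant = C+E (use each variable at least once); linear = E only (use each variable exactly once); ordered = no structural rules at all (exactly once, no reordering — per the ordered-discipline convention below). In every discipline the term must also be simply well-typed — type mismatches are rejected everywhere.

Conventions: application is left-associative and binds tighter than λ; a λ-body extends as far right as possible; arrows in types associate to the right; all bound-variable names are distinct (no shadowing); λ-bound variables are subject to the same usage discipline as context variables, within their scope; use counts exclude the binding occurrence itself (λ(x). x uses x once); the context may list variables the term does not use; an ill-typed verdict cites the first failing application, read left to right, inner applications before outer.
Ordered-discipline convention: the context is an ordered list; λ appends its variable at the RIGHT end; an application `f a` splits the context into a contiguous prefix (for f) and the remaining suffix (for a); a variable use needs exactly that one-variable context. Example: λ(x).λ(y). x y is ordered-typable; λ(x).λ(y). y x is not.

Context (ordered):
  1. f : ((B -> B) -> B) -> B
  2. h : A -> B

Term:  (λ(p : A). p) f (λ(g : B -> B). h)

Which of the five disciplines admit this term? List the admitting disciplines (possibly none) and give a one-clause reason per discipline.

admitted in: none
use counts: f=1, h=1, p [bound]=1, g [bound]=0
order of uses: p, f, h
typing: ill-typed: a function awaiting A gets ((B -> B) -> B) -> B
ordered ✗ (not simply typable)
linear ✗ (fails simple typing)
affine ✗ (a type mismatch blocks all five)
relevant ✗ (the type mismatch rejects it)
unrestricted ✗ (not simply typable)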